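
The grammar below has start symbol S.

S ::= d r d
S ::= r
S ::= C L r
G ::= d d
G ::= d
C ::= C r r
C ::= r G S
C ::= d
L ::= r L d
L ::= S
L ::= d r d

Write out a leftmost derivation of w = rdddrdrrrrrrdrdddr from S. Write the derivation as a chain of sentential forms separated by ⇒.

S ⇒ CLr ⇒ CrrLr ⇒ CrrrrLr ⇒ rGSrrrrLr ⇒ rddSrrrrLr ⇒ rdddrdrrrrLr ⇒ rdddrdrrrrrLdr ⇒ rdddrdrrrrrrLddr ⇒ rdddrdrrrrrrdrdddr

S ⇒ CLr   [S ::= C L r]
CLr ⇒ CrrLr   [C ::= C r r]
CrrLr ⇒ CrrrrLr   [C ::= C r r]
CrrrrLr ⇒ rGSrrrrLr   [C ::= r G S]
rGSrrrrLr ⇒ rddSrrrrLr   [G ::= d d]
rddSrrrrLr ⇒ rdddrdrrrrLr   [S ::= d r d]
rdddrdrrrrLr ⇒ rdddrdrrrrrLdr   [L ::= r L d]
rdddrdrrrrrLdr ⇒ rdddrdrrrrrrLddr   [L ::= r L d]
rdddrdrrrrrrLddr ⇒ rdddrdrrrrrrdrdddr   [L ::= d r d]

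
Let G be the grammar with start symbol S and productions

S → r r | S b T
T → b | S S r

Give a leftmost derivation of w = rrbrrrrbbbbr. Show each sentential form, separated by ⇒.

S ⇒ SbT   [S → S b T]
SbT ⇒ rrbT   [S → r r]
rrbT ⇒ rrbSSr   [T → S S r]
rrbSSr ⇒ rrbrrSr   [S → r r]
rrbrrSr ⇒ rrbrrSbTr   [S → S b T]
rrbrrSbTr ⇒ rrbrrSbTbTr   [S → S b T]
rrbrrSbTbTr ⇒ rrbrrrrbTbTr   [S → r r]
rrbrrrrbTbTr ⇒ rrbrrrrbbbTr   [T → b]
rrbrrrrbbbTr ⇒ rrbrrrrbbbbr   [T → b]

S⇒SbT⇒rrbT⇒rrbSSr⇒rrbrrSr⇒rrbrrSbTr⇒rrbrrSbTbTr⇒rrbrrrrbTbTr⇒rrbrrrrbbbTr⇒rrbrrrrbbbbr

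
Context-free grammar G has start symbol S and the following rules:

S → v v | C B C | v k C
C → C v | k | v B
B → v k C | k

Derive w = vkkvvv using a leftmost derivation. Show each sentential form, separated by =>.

S => vkC => vkCv => vkCvv => vkCvvv => vkkvvv

S => vkC   [S → v k C]
vkC => vkCv   [C → C v]
vkCv => vkCvv   [C → C v]
vkCvv => vkCvvv   [C → C v]
vkCvvv => vkkvvv   [C → k]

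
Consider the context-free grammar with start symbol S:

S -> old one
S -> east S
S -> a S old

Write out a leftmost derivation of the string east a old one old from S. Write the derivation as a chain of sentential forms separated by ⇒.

S ⇒ east S ⇒ east a S old ⇒ east a old one old

S ⇒ east S   [S -> east S]
east S ⇒ east a S old   [S -> a S old]
east a S old ⇒ east a old one old   [S -> old one]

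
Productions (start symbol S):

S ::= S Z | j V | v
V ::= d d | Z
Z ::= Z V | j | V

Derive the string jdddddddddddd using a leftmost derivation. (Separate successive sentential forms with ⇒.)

S ⇒ jV ⇒ jZ ⇒ jZV ⇒ jZVV ⇒ jZVVV ⇒ jZVVVV ⇒ jZVVVVV ⇒ jVVVVVV ⇒ jddVVVVV ⇒ jddddVVVV ⇒ jddddddVVV ⇒ jddddddddVV ⇒ jddddddddddV ⇒ jdddddddddddd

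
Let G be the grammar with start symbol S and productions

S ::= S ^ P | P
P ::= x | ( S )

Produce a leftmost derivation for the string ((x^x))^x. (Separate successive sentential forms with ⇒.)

S⇒S^P⇒P^P⇒(S)^P⇒(P)^P⇒((S))^P⇒((S^P))^P⇒((P^P))^P⇒((x^P))^P⇒((x^x))^P⇒((x^x))^x

S ⇒ S^P   [S ::= S ^ P]
S^P ⇒ P^P   [S ::= P]
P^P ⇒ (S)^P   [P ::= ( S )]
(S)^P ⇒ (P)^P   [S ::= P]
(P)^P ⇒ ((S))^P   [P ::= ( S )]
((S))^P ⇒ ((S^P))^P   [S ::= S ^ P]
((S^P))^P ⇒ ((P^P))^P   [S ::= P]
((P^P))^P ⇒ ((x^P))^P   [P ::= x]
((x^P))^P ⇒ ((x^x))^P   [P ::= x]
((x^x))^P ⇒ ((x^x))^x   [P ::= x]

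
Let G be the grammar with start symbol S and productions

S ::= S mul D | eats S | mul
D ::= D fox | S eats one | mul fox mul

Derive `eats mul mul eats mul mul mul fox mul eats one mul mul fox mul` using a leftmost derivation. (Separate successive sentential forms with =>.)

S => S mul D => eats S mul D => eats S mul D mul D => eats mul mul D mul D => eats mul mul S eats one mul D => eats mul mul eats S eats one mul D => eats mul mul eats S mul D eats one mul D => eats mul mul eats mul mul D eats one mul D => eats mul mul eats mul mul mul fox mul eats one mul D => eats mul mul eats mul mul mul fox mul eats one mul mul fox mul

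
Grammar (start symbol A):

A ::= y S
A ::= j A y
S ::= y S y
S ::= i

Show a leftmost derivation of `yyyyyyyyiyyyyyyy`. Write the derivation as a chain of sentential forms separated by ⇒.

A ⇒ yS ⇒ yySy ⇒ yyySyy ⇒ yyyySyyy ⇒ yyyyySyyyy ⇒ yyyyyySyyyyy ⇒ yyyyyyySyyyyyy ⇒ yyyyyyyySyyyyyyy ⇒ yyyyyyyyiyyyyyyy

A ⇒ yS   [A ::= y S]
yS ⇒ yySy   [S ::= y S y]
yySy ⇒ yyySyy   [S ::= y S y]
yyySyy ⇒ yyyySyyy   [S ::= y S y]
yyyySyyy ⇒ yyyyySyyyy   [S ::= y S y]
yyyyySyyyy ⇒ yyyyyySyyyyy   [S ::= y S y]
yyyyyySyyyyy ⇒ yyyyyyySyyyyyy   [S ::= y S y]
yyyyyyySyyyyyy ⇒ yyyyyyyySyyyyyyy   [S ::= y S y]
yyyyyyyySyyyyyyy ⇒ yyyyyyyyiyyyyyyy   [S ::= i]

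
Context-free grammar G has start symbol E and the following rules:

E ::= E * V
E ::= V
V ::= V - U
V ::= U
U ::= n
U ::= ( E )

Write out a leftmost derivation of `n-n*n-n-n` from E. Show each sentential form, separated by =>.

E => E*V => V*V => V-U*V => U-U*V => n-U*V => n-n*V => n-n*V-U => n-n*V-U-U => n-n*U-U-U => n-n*n-U-U => n-n*n-n-U => n-n*n-n-n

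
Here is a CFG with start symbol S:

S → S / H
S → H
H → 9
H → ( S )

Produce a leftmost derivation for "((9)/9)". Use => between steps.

S => H   [S → H]
H => (S)   [H → ( S )]
(S) => (S/H)   [S → S / H]
(S/H) => (H/H)   [S → H]
(H/H) => ((S)/H)   [H → ( S )]
((S)/H) => ((H)/H)   [S → H]
((H)/H) => ((9)/H)   [H → 9]
((9)/H) => ((9)/9)   [H → 9]

S => H => (S) => (S/H) => (H/H) => ((S)/H) => ((H)/H) => ((9)/H) => ((9)/9)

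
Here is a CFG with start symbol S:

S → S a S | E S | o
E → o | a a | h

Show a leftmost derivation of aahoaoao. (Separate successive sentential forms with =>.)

S => SaS => SaSaS => ESaSaS => aaSaSaS => aaESaSaS => aahSaSaS => aahoaSaS => aahoaoaS => aahoaoao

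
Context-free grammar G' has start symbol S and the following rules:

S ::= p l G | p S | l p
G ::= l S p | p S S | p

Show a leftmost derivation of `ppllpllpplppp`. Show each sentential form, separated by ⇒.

S⇒pS⇒pplG⇒ppllSp⇒ppllplGp⇒ppllpllSpp⇒ppllpllpSpp⇒ppllpllpplGpp⇒ppllpllpplppp

S ⇒ pS   [S ::= p S]
pS ⇒ pplG   [S ::= p l G]
pplG ⇒ ppllSp   [G ::= l S p]
ppllSp ⇒ ppllplGp   [S ::= p l G]
ppllplGp ⇒ ppllpllSpp   [G ::= l S p]
ppllpllSpp ⇒ ppllpllpSpp   [S ::= p S]
ppllpllpSpp ⇒ ppllpllpplGpp   [S ::= p l G]
ppllpllpplGpp ⇒ ppllpllpplppp   [G ::= p]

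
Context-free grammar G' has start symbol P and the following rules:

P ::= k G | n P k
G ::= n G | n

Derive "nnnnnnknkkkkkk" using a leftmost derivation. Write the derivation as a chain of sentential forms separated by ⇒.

P ⇒ nPk ⇒ nnPkk ⇒ nnnPkkk ⇒ nnnnPkkkk ⇒ nnnnnPkkkkk ⇒ nnnnnnPkkkkkk ⇒ nnnnnnkGkkkkkk ⇒ nnnnnnknkkkkkk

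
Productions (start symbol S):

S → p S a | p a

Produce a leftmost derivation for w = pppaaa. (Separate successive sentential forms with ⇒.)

S ⇒ pSa ⇒ ppSaa ⇒ pppaaa

S ⇒ pSa   [S → p S a]
pSa ⇒ ppSaa   [S → p S a]
ppSaa ⇒ pppaaa   [S → p a]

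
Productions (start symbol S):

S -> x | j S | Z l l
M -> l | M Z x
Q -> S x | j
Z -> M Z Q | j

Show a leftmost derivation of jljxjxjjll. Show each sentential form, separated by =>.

S => jS   [S -> j S]
jS => jZll   [S -> Z l l]
jZll => jMZQll   [Z -> M Z Q]
jMZQll => jMZxZQll   [M -> M Z x]
jMZxZQll => jMZxZxZQll   [M -> M Z x]
jMZxZxZQll => jlZxZxZQll   [M -> l]
jlZxZxZQll => jljxZxZQll   [Z -> j]
jljxZxZQll => jljxjxZQll   [Z -> j]
jljxjxZQll => jljxjxjQll   [Z -> j]
jljxjxjQll => jljxjxjjll   [Q -> j]

S=>jS=>jZll=>jMZQll=>jMZxZQll=>jMZxZxZQll=>jlZxZxZQll=>jljxZxZQll=>jljxjxZQll=>jljxjxjQll=>jljxjxjjll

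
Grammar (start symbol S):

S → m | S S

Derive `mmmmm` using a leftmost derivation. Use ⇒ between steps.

S⇒SS⇒SSS⇒SSSS⇒SSSSS⇒mSSSS⇒mmSSS⇒mmmSS⇒mmmmS⇒mmmmm

S ⇒ SS   [S → S S]
SS ⇒ SSS   [S → S S]
SSS ⇒ SSSS   [S → S S]
SSSS ⇒ SSSSS   [S → S S]
SSSSS ⇒ mSSSS   [S → m]
mSSSS ⇒ mmSSS   [S → m]
mmSSS ⇒ mmmSS   [S → m]
mmmSS ⇒ mmmmS   [S → m]
mmmmS ⇒ mmmmm   [S → m]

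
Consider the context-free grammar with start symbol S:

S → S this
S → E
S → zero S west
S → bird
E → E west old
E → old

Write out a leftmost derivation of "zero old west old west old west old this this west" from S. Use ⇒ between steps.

S ⇒ zero S west   [S → zero S west]
zero S west ⇒ zero S this west   [S → S this]
zero S this west ⇒ zero S this this west   [S → S this]
zero S this this west ⇒ zero E this this west   [S → E]
zero E this this west ⇒ zero E west old this this west   [E → E west old]
zero E west old this this west ⇒ zero E west old west old this this west   [E → E west old]
zero E west old west old this this west ⇒ zero E west old west old west old this this west   [E → E west old]
zero E west old west old west old this this west ⇒ zero old west old west old west old this this west   [E → old]

S ⇒ zero S west ⇒ zero S this west ⇒ zero S this this west ⇒ zero E this this west ⇒ zero E west old this this west ⇒ zero E west old west old this this west ⇒ zero E west old west old west old this this west ⇒ zero old west old west old west old this this west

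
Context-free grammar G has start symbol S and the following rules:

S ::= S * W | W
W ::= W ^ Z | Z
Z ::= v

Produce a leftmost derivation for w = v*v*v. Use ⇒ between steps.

S⇒S*W⇒S*W*W⇒W*W*W⇒Z*W*W⇒v*W*W⇒v*Z*W⇒v*v*W⇒v*v*Z⇒v*v*v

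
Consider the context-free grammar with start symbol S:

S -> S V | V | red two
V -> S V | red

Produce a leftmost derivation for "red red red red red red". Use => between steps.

S => S V   [S -> S V]
S V => V V   [S -> V]
V V => S V V   [V -> S V]
S V V => V V V   [S -> V]
V V V => S V V V   [V -> S V]
S V V V => S V V V V   [S -> S V]
S V V V V => S V V V V V   [S -> S V]
S V V V V V => V V V V V V   [S -> V]
V V V V V V => red V V V V V   [V -> red]
red V V V V V => red red V V V V   [V -> red]
red red V V V V => red red red V V V   [V -> red]
red red red V V V => red red red red V V   [V -> red]
red red red red V V => red red red red red V   [V -> red]
red red red red red V => red red red red red red   [V -> red]

S => S V => V V => S V V => V V V => S V V V => S V V V V => S V V V V V => V V V V V V => red V V V V V => red red V V V V => red red red V V V => red red red red V V => red red red red red V => red red red red red red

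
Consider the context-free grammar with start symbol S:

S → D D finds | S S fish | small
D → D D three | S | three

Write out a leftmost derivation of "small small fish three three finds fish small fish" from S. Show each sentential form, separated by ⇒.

S ⇒ S S fish   [S → S S fish]
S S fish ⇒ S S fish S fish   [S → S S fish]
S S fish S fish ⇒ S S fish S fish S fish   [S → S S fish]
S S fish S fish S fish ⇒ small S fish S fish S fish   [S → small]
small S fish S fish S fish ⇒ small small fish S fish S fish   [S → small]
small small fish S fish S fish ⇒ small small fish D D finds fish S fish   [S → D D finds]
small small fish D D finds fish S fish ⇒ small small fish three D finds fish S fish   [D → three]
small small fish three D finds fish S fish ⇒ small small fish three three finds fish S fish   [D → three]
small small fish three three finds fish S fish ⇒ small small fish three three finds fish small fish   [S → small]

S ⇒ S S fish ⇒ S S fish S fish ⇒ S S fish S fish S fish ⇒ small S fish S fish S fish ⇒ small small fish S fish S fish ⇒ small small fish D D finds fish S fish ⇒ small small fish three D finds fish S fish ⇒ small small fish three three finds fish S fish ⇒ small small fish three three finds fish small fish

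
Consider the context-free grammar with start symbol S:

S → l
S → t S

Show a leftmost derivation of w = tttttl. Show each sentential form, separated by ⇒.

S ⇒ tS   [S → t S]
tS ⇒ ttS   [S → t S]
ttS ⇒ tttS   [S → t S]
tttS ⇒ ttttS   [S → t S]
ttttS ⇒ tttttS   [S → t S]
tttttS ⇒ tttttl   [S → l]

S ⇒ tS ⇒ ttS ⇒ tttS ⇒ ttttS ⇒ tttttS ⇒ tttttl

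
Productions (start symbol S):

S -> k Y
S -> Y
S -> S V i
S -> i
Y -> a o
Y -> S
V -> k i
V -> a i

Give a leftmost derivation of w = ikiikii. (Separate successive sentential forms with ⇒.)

S⇒SVi⇒SViVi⇒iViVi⇒ikiiVi⇒ikiikii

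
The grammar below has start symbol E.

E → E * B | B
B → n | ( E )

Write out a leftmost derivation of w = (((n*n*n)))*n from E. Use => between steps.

E => E*B => B*B => (E)*B => (B)*B => ((E))*B => ((B))*B => (((E)))*B => (((E*B)))*B => (((E*B*B)))*B => (((B*B*B)))*B => (((n*B*B)))*B => (((n*n*B)))*B => (((n*n*n)))*B => (((n*n*n)))*n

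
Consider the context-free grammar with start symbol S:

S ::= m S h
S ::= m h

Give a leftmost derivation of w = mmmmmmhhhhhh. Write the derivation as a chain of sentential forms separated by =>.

S => mSh   [S ::= m S h]
mSh => mmShh   [S ::= m S h]
mmShh => mmmShhh   [S ::= m S h]
mmmShhh => mmmmShhhh   [S ::= m S h]
mmmmShhhh => mmmmmShhhhh   [S ::= m S h]
mmmmmShhhhh => mmmmmmhhhhhh   [S ::= m h]

S=>mSh=>mmShh=>mmmShhh=>mmmmShhhh=>mmmmmShhhhh=>mmmmmmhhhhhh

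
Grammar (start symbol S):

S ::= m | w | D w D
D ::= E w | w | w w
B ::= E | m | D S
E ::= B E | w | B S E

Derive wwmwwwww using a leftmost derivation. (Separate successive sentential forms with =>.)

S => DwD => EwwD => BSEwwD => DSSEwwD => wwSSEwwD => wwmSEwwD => wwmwEwwD => wwmwwwwD => wwmwwwww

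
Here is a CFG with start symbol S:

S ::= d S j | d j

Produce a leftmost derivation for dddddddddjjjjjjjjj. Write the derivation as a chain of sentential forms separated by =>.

S => dSj => ddSjj => dddSjjj => ddddSjjjj => dddddSjjjjj => ddddddSjjjjjj => dddddddSjjjjjjj => ddddddddSjjjjjjjj => dddddddddjjjjjjjjj

S => dSj   [S ::= d S j]
dSj => ddSjj   [S ::= d S j]
ddSjj => dddSjjj   [S ::= d S j]
dddSjjj => ddddSjjjj   [S ::= d S j]
ddddSjjjj => dddddSjjjjj   [S ::= d S j]
dddddSjjjjj => ddddddSjjjjjj   [S ::= d S j]
ddddddSjjjjjj => dddddddSjjjjjjj   [S ::= d S j]
dddddddSjjjjjjj => ddddddddSjjjjjjjj   [S ::= d S j]
ddddddddSjjjjjjjj => dddddddddjjjjjjjjj   [S ::= d j]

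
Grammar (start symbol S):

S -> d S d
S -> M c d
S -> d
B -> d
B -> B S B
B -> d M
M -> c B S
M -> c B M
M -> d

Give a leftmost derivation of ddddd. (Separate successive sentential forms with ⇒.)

S ⇒ dSd ⇒ ddSdd ⇒ ddddd

S ⇒ dSd   [S -> d S d]
dSd ⇒ ddSdd   [S -> d S d]
ddSdd ⇒ ddddd   [S -> d]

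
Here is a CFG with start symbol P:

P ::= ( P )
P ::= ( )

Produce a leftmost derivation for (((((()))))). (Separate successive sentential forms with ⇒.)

P ⇒ (P) ⇒ ((P)) ⇒ (((P))) ⇒ ((((P)))) ⇒ (((((P))))) ⇒ (((((())))))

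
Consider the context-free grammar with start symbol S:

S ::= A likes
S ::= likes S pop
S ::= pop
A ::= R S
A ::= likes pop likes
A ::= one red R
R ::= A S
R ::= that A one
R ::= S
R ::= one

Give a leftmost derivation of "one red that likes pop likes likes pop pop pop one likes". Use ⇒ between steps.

S ⇒ A likes   [S ::= A likes]
A likes ⇒ one red R likes   [A ::= one red R]
one red R likes ⇒ one red that A one likes   [R ::= that A one]
one red that A one likes ⇒ one red that R S one likes   [A ::= R S]
one red that R S one likes ⇒ one red that A S S one likes   [R ::= A S]
one red that A S S one likes ⇒ one red that likes pop likes S S one likes   [A ::= likes pop likes]
one red that likes pop likes S S one likes ⇒ one red that likes pop likes likes S pop S one likes   [S ::= likes S pop]
one red that likes pop likes likes S pop S one likes ⇒ one red that likes pop likes likes pop pop S one likes   [S ::= pop]
one red that likes pop likes likes pop pop S one likes ⇒ one red that likes pop likes likes pop pop pop one likes   [S ::= pop]

S ⇒ A likes ⇒ one red R likes ⇒ one red that A one likes ⇒ one red that R S one likes ⇒ one red that A S S one likes ⇒ one red that likes pop likes S S one likes ⇒ one red that likes pop likes likes S pop S one likes ⇒ one red that likes pop likes likes pop pop S one likes ⇒ one red that likes pop likes likes pop pop pop one likes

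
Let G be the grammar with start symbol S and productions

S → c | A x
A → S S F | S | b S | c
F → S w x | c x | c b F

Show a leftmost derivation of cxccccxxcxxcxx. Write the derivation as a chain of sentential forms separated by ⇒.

S ⇒ Ax ⇒ SSFx ⇒ AxSFx ⇒ cxSFx ⇒ cxAxFx ⇒ cxSSFxFx ⇒ cxcSFxFx ⇒ cxcAxFxFx ⇒ cxcSSFxFxFx ⇒ cxccSFxFxFx ⇒ cxcccFxFxFx ⇒ cxccccxxFxFx ⇒ cxccccxxcxxFx ⇒ cxccccxxcxxcxx

S ⇒ Ax   [S → A x]
Ax ⇒ SSFx   [A → S S F]
SSFx ⇒ AxSFx   [S → A x]
AxSFx ⇒ cxSFx   [A → c]
cxSFx ⇒ cxAxFx   [S → A x]
cxAxFx ⇒ cxSSFxFx   [A → S S F]
cxSSFxFx ⇒ cxcSFxFx   [S → c]
cxcSFxFx ⇒ cxcAxFxFx   [S → A x]
cxcAxFxFx ⇒ cxcSSFxFxFx   [A → S S F]
cxcSSFxFxFx ⇒ cxccSFxFxFx   [S → c]
cxccSFxFxFx ⇒ cxcccFxFxFx   [S → c]
cxcccFxFxFx ⇒ cxccccxxFxFx   [F → c x]
cxccccxxFxFx ⇒ cxccccxxcxxFx   [F → c x]
cxccccxxcxxFx ⇒ cxccccxxcxxcxx   [F → c x]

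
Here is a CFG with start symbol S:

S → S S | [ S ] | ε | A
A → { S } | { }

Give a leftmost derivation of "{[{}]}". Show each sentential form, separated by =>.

S=>A=>{S}=>{[S]}=>{[A]}=>{[{S}]}=>{[{}]}

S => A   [S → A]
A => {S}   [A → { S }]
{S} => {[S]}   [S → [ S ]]
{[S]} => {[A]}   [S → A]
{[A]} => {[{S}]}   [A → { S }]
{[{S}]} => {[{}]}   [S → ε]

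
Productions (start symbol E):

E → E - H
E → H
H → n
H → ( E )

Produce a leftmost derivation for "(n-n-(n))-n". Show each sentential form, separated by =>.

E=>E-H=>H-H=>(E)-H=>(E-H)-H=>(E-H-H)-H=>(H-H-H)-H=>(n-H-H)-H=>(n-n-H)-H=>(n-n-(E))-H=>(n-n-(H))-H=>(n-n-(n))-H=>(n-n-(n))-n

E => E-H   [E → E - H]
E-H => H-H   [E → H]
H-H => (E)-H   [H → ( E )]
(E)-H => (E-H)-H   [E → E - H]
(E-H)-H => (E-H-H)-H   [E → E - H]
(E-H-H)-H => (H-H-H)-H   [E → H]
(H-H-H)-H => (n-H-H)-H   [H → n]
(n-H-H)-H => (n-n-H)-H   [H → n]
(n-n-H)-H => (n-n-(E))-H   [H → ( E )]
(n-n-(E))-H => (n-n-(H))-H   [E → H]
(n-n-(H))-H => (n-n-(n))-H   [H → n]
(n-n-(n))-H => (n-n-(n))-n   [H → n]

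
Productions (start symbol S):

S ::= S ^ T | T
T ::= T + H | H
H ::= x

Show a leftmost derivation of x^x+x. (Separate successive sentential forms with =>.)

S=>S^T=>T^T=>H^T=>x^T=>x^T+H=>x^H+H=>x^x+H=>x^x+x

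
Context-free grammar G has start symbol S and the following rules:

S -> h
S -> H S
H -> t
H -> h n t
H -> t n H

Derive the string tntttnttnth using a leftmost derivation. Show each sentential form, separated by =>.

S => HS => tnHS => tntS => tntHS => tnttS => tnttHS => tntttnHS => tntttntS => tntttntHS => tntttnttnHS => tntttnttntS => tntttnttnth

S => HS   [S -> H S]
HS => tnHS   [H -> t n H]
tnHS => tntS   [H -> t]
tntS => tntHS   [S -> H S]
tntHS => tnttS   [H -> t]
tnttS => tnttHS   [S -> H S]
tnttHS => tntttnHS   [H -> t n H]
tntttnHS => tntttntS   [H -> t]
tntttntS => tntttntHS   [S -> H S]
tntttntHS => tntttnttnHS   [H -> t n H]
tntttnttnHS => tntttnttntS   [H -> t]
tntttnttntS => tntttnttnth   [S -> h]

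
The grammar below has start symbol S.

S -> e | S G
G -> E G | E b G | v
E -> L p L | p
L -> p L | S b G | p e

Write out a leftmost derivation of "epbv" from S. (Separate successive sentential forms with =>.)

S => SG   [S -> S G]
SG => eG   [S -> e]
eG => eEbG   [G -> E b G]
eEbG => epbG   [E -> p]
epbG => epbv   [G -> v]

S => SG => eG => eEbG => epbG => epbv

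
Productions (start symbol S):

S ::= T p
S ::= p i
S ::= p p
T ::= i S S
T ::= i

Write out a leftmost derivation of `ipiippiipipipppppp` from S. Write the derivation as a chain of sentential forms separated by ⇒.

S ⇒ Tp ⇒ iSSp ⇒ ipiSp ⇒ ipiTpp ⇒ ipiiSSpp ⇒ ipiippSpp ⇒ ipiippTppp ⇒ ipiippiSSppp ⇒ ipiippiTpSppp ⇒ ipiippiiSSpSppp ⇒ ipiippiipiSpSppp ⇒ ipiippiipipipSppp ⇒ ipiippiipipipppppp

S ⇒ Tp   [S ::= T p]
Tp ⇒ iSSp   [T ::= i S S]
iSSp ⇒ ipiSp   [S ::= p i]
ipiSp ⇒ ipiTpp   [S ::= T p]
ipiTpp ⇒ ipiiSSpp   [T ::= i S S]
ipiiSSpp ⇒ ipiippSpp   [S ::= p p]
ipiippSpp ⇒ ipiippTppp   [S ::= T p]
ipiippTppp ⇒ ipiippiSSppp   [T ::= i S S]
ipiippiSSppp ⇒ ipiippiTpSppp   [S ::= T p]
ipiippiTpSppp ⇒ ipiippiiSSpSppp   [T ::= i S S]
ipiippiiSSpSppp ⇒ ipiippiipiSpSppp   [S ::= p i]
ipiippiipiSpSppp ⇒ ipiippiipipipSppp   [S ::= p i]
ipiippiipipipSppp ⇒ ipiippiipipipppppp   [S ::= p p]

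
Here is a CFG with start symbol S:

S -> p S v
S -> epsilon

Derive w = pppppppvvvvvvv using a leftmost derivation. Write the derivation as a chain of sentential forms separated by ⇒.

S ⇒ pSv   [S -> p S v]
pSv ⇒ ppSvv   [S -> p S v]
ppSvv ⇒ pppSvvv   [S -> p S v]
pppSvvv ⇒ ppppSvvvv   [S -> p S v]
ppppSvvvv ⇒ pppppSvvvvv   [S -> p S v]
pppppSvvvvv ⇒ ppppppSvvvvvv   [S -> p S v]
ppppppSvvvvvv ⇒ pppppppSvvvvvvv   [S -> p S v]
pppppppSvvvvvvv ⇒ pppppppvvvvvvv   [S -> epsilon]

S ⇒ pSv ⇒ ppSvv ⇒ pppSvvv ⇒ ppppSvvvv ⇒ pppppSvvvvv ⇒ ppppppSvvvvvv ⇒ pppppppSvvvvvvv ⇒ pppppppvvvvvvv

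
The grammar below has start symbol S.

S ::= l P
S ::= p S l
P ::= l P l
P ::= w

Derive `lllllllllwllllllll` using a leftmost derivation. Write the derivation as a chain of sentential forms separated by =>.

S=>lP=>llPl=>lllPll=>llllPlll=>lllllPllll=>llllllPlllll=>lllllllPllllll=>llllllllPlllllll=>lllllllllPllllllll=>lllllllllwllllllll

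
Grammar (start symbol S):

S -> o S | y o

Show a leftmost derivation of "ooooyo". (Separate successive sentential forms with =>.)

S => oS => ooS => oooS => ooooS => ooooyo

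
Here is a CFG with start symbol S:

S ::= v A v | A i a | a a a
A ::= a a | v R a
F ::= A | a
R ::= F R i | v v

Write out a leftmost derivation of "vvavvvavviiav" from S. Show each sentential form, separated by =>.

S => vAv => vvRav => vvFRiav => vvaRiav => vvaFRiiav => vvaARiiav => vvavRaRiiav => vvavvvaRiiav => vvavvvavviiav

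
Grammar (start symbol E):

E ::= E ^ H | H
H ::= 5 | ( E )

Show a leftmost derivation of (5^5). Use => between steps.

E => H   [E ::= H]
H => (E)   [H ::= ( E )]
(E) => (E^H)   [E ::= E ^ H]
(E^H) => (H^H)   [E ::= H]
(H^H) => (5^H)   [H ::= 5]
(5^H) => (5^5)   [H ::= 5]

E => H => (E) => (E^H) => (H^H) => (5^H) => (5^5)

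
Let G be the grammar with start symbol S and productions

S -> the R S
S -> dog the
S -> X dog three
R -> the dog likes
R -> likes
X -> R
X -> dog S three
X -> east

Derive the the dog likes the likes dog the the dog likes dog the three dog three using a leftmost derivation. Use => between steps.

S => the R S   [S -> the R S]
the R S => the the dog likes S   [R -> the dog likes]
the the dog likes S => the the dog likes the R S   [S -> the R S]
the the dog likes the R S => the the dog likes the likes S   [R -> likes]
the the dog likes the likes S => the the dog likes the likes X dog three   [S -> X dog three]
the the dog likes the likes X dog three => the the dog likes the likes dog S three dog three   [X -> dog S three]
the the dog likes the likes dog S three dog three => the the dog likes the likes dog the R S three dog three   [S -> the R S]
the the dog likes the likes dog the R S three dog three => the the dog likes the likes dog the the dog likes S three dog three   [R -> the dog likes]
the the dog likes the likes dog the the dog likes S three dog three => the the dog likes the likes dog the the dog likes dog the three dog three   [S -> dog the]

S => the R S => the the dog likes S => the the dog likes the R S => the the dog likes the likes S => the the dog likes the likes X dog three => the the dog likes the likes dog S three dog three => the the dog likes the likes dog the R S three dog three => the the dog likes the likes dog the the dog likes S three dog three => the the dog likes the likes dog the the dog likes dog the three dog three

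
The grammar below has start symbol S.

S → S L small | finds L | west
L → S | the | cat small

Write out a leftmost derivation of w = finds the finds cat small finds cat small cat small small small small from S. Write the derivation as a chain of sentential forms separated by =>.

S => S L small => finds L L small => finds the L small => finds the S small => finds the S L small small => finds the finds L L small small => finds the finds cat small L small small => finds the finds cat small S small small => finds the finds cat small S L small small small => finds the finds cat small finds L L small small small => finds the finds cat small finds cat small L small small small => finds the finds cat small finds cat small cat small small small small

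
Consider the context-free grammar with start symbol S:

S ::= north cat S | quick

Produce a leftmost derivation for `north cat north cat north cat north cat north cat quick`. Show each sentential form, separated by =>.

S => north cat S   [S ::= north cat S]
north cat S => north cat north cat S   [S ::= north cat S]
north cat north cat S => north cat north cat north cat S   [S ::= north cat S]
north cat north cat north cat S => north cat north cat north cat north cat S   [S ::= north cat S]
north cat north cat north cat north cat S => north cat north cat north cat north cat north cat S   [S ::= north cat S]
north cat north cat north cat north cat north cat S => north cat north cat north cat north cat north cat quick   [S ::= quick]

S => north cat S => north cat north cat S => north cat north cat north cat S => north cat north cat north cat north cat S => north cat north cat north cat north cat north cat S => north cat north cat north cat north cat north cat quick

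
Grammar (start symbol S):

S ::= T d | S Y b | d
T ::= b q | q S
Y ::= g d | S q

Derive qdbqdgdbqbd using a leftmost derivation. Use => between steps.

S => Td   [S ::= T d]
Td => qSd   [T ::= q S]
qSd => qSYbd   [S ::= S Y b]
qSYbd => qdYbd   [S ::= d]
qdYbd => qdSqbd   [Y ::= S q]
qdSqbd => qdSYbqbd   [S ::= S Y b]
qdSYbqbd => qdTdYbqbd   [S ::= T d]
qdTdYbqbd => qdbqdYbqbd   [T ::= b q]
qdbqdYbqbd => qdbqdgdbqbd   [Y ::= g d]

S => Td => qSd => qSYbd => qdYbd => qdSqbd => qdSYbqbd => qdTdYbqbd => qdbqdYbqbd => qdbqdgdbqbd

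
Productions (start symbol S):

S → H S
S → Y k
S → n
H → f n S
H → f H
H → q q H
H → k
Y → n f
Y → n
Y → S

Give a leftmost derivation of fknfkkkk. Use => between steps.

S => Yk => Sk => Ykk => Skk => Ykkk => Skkk => HSkkk => fHSkkk => fkSkkk => fkYkkkk => fknfkkkk

S => Yk   [S → Y k]
Yk => Sk   [Y → S]
Sk => Ykk   [S → Y k]
Ykk => Skk   [Y → S]
Skk => Ykkk   [S → Y k]
Ykkk => Skkk   [Y → S]
Skkk => HSkkk   [S → H S]
HSkkk => fHSkkk   [H → f H]
fHSkkk => fkSkkk   [H → k]
fkSkkk => fkYkkkk   [S → Y k]
fkYkkkk => fknfkkkk   [Y → n f]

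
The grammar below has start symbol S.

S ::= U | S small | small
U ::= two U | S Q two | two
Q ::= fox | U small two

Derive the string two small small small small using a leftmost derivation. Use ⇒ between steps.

S ⇒ S small   [S ::= S small]
S small ⇒ S small small   [S ::= S small]
S small small ⇒ S small small small   [S ::= S small]
S small small small ⇒ S small small small small   [S ::= S small]
S small small small small ⇒ U small small small small   [S ::= U]
U small small small small ⇒ two small small small small   [U ::= two]

S ⇒ S small ⇒ S small small ⇒ S small small small ⇒ S small small small small ⇒ U small small small small ⇒ two small small small small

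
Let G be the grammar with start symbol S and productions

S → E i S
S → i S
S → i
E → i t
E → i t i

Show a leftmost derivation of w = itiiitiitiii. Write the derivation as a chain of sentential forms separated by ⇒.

S ⇒ EiS ⇒ itiiS ⇒ itiiEiS ⇒ itiiitiS ⇒ itiiitiEiS ⇒ itiiitiitiS ⇒ itiiitiitiiS ⇒ itiiitiitiii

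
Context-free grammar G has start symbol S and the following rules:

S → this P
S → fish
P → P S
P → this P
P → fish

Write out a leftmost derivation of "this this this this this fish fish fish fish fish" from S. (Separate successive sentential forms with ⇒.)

S ⇒ this P ⇒ this P S ⇒ this P S S ⇒ this this P S S ⇒ this this P S S S ⇒ this this this P S S S ⇒ this this this this P S S S ⇒ this this this this P S S S S ⇒ this this this this this P S S S S ⇒ this this this this this fish S S S S ⇒ this this this this this fish fish S S S ⇒ this this this this this fish fish fish S S ⇒ this this this this this fish fish fish fish S ⇒ this this this this this fish fish fish fish fish

S ⇒ this P   [S → this P]
this P ⇒ this P S   [P → P S]
this P S ⇒ this P S S   [P → P S]
this P S S ⇒ this this P S S   [P → this P]
this this P S S ⇒ this this P S S S   [P → P S]
this this P S S S ⇒ this this this P S S S   [P → this P]
this this this P S S S ⇒ this this this this P S S S   [P → this P]
this this this this P S S S ⇒ this this this this P S S S S   [P → P S]
this this this this P S S S S ⇒ this this this this this P S S S S   [P → this P]
this this this this this P S S S S ⇒ this this this this this fish S S S S   [P → fish]
this this this this this fish S S S S ⇒ this this this this this fish fish S S S   [S → fish]
this this this this this fish fish S S S ⇒ this this this this this fish fish fish S S   [S → fish]
this this this this this fish fish fish S S ⇒ this this this this this fish fish fish fish S   [S → fish]
this this this this this fish fish fish fish S ⇒ this this this this this fish fish fish fish fish   [S → fish]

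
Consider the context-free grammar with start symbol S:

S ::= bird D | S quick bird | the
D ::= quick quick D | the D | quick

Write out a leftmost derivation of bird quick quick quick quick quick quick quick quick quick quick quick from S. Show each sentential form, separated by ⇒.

S ⇒ bird D ⇒ bird quick quick D ⇒ bird quick quick quick quick D ⇒ bird quick quick quick quick quick quick D ⇒ bird quick quick quick quick quick quick quick quick D ⇒ bird quick quick quick quick quick quick quick quick quick quick D ⇒ bird quick quick quick quick quick quick quick quick quick quick quick

S ⇒ bird D   [S ::= bird D]
bird D ⇒ bird quick quick D   [D ::= quick quick D]
bird quick quick D ⇒ bird quick quick quick quick D   [D ::= quick quick D]
bird quick quick quick quick D ⇒ bird quick quick quick quick quick quick D   [D ::= quick quick D]
bird quick quick quick quick quick quick D ⇒ bird quick quick quick quick quick quick quick quick D   [D ::= quick quick D]
bird quick quick quick quick quick quick quick quick D ⇒ bird quick quick quick quick quick quick quick quick quick quick D   [D ::= quick quick D]
bird quick quick quick quick quick quick quick quick quick quick D ⇒ bird quick quick quick quick quick quick quick quick quick quick quick   [D ::= quick]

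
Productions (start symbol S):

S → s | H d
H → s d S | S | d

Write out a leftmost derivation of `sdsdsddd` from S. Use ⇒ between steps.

S ⇒ Hd ⇒ sdSd ⇒ sdHdd ⇒ sdSdd ⇒ sdHddd ⇒ sdsdSddd ⇒ sdsdsddd

S ⇒ Hd   [S → H d]
Hd ⇒ sdSd   [H → s d S]
sdSd ⇒ sdHdd   [S → H d]
sdHdd ⇒ sdSdd   [H → S]
sdSdd ⇒ sdHddd   [S → H d]
sdHddd ⇒ sdsdSddd   [H → s d S]
sdsdSddd ⇒ sdsdsddd   [S → s]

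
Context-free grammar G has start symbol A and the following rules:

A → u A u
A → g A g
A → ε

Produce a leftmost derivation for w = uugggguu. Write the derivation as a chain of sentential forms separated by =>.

A => uAu   [A → u A u]
uAu => uuAuu   [A → u A u]
uuAuu => uugAguu   [A → g A g]
uugAguu => uuggAgguu   [A → g A g]
uuggAgguu => uugggguu   [A → ε]

A => uAu => uuAuu => uugAguu => uuggAgguu => uugggguu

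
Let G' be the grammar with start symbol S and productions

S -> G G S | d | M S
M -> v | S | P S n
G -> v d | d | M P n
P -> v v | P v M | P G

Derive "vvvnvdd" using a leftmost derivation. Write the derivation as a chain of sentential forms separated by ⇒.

S ⇒ GGS   [S -> G G S]
GGS ⇒ MPnGS   [G -> M P n]
MPnGS ⇒ vPnGS   [M -> v]
vPnGS ⇒ vvvnGS   [P -> v v]
vvvnGS ⇒ vvvnvdS   [G -> v d]
vvvnvdS ⇒ vvvnvdd   [S -> d]

S ⇒ GGS ⇒ MPnGS ⇒ vPnGS ⇒ vvvnGS ⇒ vvvnvdS ⇒ vvvnvdd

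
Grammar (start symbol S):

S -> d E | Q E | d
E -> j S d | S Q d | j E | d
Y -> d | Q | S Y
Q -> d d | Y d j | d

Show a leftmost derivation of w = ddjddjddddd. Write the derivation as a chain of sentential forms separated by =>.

S => QE => ddE => ddjSd => ddjQEd => ddjddEd => ddjddjEd => ddjddjSQdd => ddjddjdQdd => ddjddjddddd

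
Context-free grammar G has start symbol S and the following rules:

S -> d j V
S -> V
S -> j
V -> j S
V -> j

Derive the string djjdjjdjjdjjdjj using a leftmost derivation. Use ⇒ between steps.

S ⇒ djV ⇒ djjS ⇒ djjdjV ⇒ djjdjjS ⇒ djjdjjdjV ⇒ djjdjjdjjS ⇒ djjdjjdjjdjV ⇒ djjdjjdjjdjjS ⇒ djjdjjdjjdjjdjV ⇒ djjdjjdjjdjjdjj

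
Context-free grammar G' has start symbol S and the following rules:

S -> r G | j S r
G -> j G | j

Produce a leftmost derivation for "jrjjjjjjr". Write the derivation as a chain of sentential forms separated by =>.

S => jSr   [S -> j S r]
jSr => jrGr   [S -> r G]
jrGr => jrjGr   [G -> j G]
jrjGr => jrjjGr   [G -> j G]
jrjjGr => jrjjjGr   [G -> j G]
jrjjjGr => jrjjjjGr   [G -> j G]
jrjjjjGr => jrjjjjjGr   [G -> j G]
jrjjjjjGr => jrjjjjjjr   [G -> j]

S => jSr => jrGr => jrjGr => jrjjGr => jrjjjGr => jrjjjjGr => jrjjjjjGr => jrjjjjjjr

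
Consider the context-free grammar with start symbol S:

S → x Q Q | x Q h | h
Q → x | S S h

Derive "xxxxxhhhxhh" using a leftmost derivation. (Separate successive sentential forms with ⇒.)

S ⇒ xQQ   [S → x Q Q]
xQQ ⇒ xxQ   [Q → x]
xxQ ⇒ xxSSh   [Q → S S h]
xxSSh ⇒ xxxQQSh   [S → x Q Q]
xxxQQSh ⇒ xxxSShQSh   [Q → S S h]
xxxSShQSh ⇒ xxxxQhShQSh   [S → x Q h]
xxxxQhShQSh ⇒ xxxxxhShQSh   [Q → x]
xxxxxhShQSh ⇒ xxxxxhhhQSh   [S → h]
xxxxxhhhQSh ⇒ xxxxxhhhxSh   [Q → x]
xxxxxhhhxSh ⇒ xxxxxhhhxhh   [S → h]

S ⇒ xQQ ⇒ xxQ ⇒ xxSSh ⇒ xxxQQSh ⇒ xxxSShQSh ⇒ xxxxQhShQSh ⇒ xxxxxhShQSh ⇒ xxxxxhhhQSh ⇒ xxxxxhhhxSh ⇒ xxxxxhhhxhh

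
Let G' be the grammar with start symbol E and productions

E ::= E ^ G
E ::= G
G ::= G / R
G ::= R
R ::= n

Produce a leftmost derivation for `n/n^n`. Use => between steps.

E => E^G => G^G => G/R^G => R/R^G => n/R^G => n/n^G => n/n^R => n/n^n

E => E^G   [E ::= E ^ G]
E^G => G^G   [E ::= G]
G^G => G/R^G   [G ::= G / R]
G/R^G => R/R^G   [G ::= R]
R/R^G => n/R^G   [R ::= n]
n/R^G => n/n^G   [R ::= n]
n/n^G => n/n^R   [G ::= R]
n/n^R => n/n^n   [R ::= n]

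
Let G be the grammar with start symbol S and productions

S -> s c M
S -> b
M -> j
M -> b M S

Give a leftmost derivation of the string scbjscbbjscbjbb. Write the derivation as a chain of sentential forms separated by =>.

S => scM => scbMS => scbjS => scbjscM => scbjscbMS => scbjscbbMSS => scbjscbbjSS => scbjscbbjscMS => scbjscbbjscbMSS => scbjscbbjscbjSS => scbjscbbjscbjbS => scbjscbbjscbjbb

S => scM   [S -> s c M]
scM => scbMS   [M -> b M S]
scbMS => scbjS   [M -> j]
scbjS => scbjscM   [S -> s c M]
scbjscM => scbjscbMS   [M -> b M S]
scbjscbMS => scbjscbbMSS   [M -> b M S]
scbjscbbMSS => scbjscbbjSS   [M -> j]
scbjscbbjSS => scbjscbbjscMS   [S -> s c M]
scbjscbbjscMS => scbjscbbjscbMSS   [M -> b M S]
scbjscbbjscbMSS => scbjscbbjscbjSS   [M -> j]
scbjscbbjscbjSS => scbjscbbjscbjbS   [S -> b]
scbjscbbjscbjbS => scbjscbbjscbjbb   [S -> b]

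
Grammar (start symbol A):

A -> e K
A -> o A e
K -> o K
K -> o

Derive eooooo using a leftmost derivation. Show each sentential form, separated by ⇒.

A⇒eK⇒eoK⇒eooK⇒eoooK⇒eooooK⇒eooooo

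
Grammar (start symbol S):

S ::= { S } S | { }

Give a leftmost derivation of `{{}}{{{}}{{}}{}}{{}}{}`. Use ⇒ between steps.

S ⇒ {S}S ⇒ {{}}S ⇒ {{}}{S}S ⇒ {{}}{{S}S}S ⇒ {{}}{{{}}S}S ⇒ {{}}{{{}}{S}S}S ⇒ {{}}{{{}}{{}}S}S ⇒ {{}}{{{}}{{}}{}}S ⇒ {{}}{{{}}{{}}{}}{S}S ⇒ {{}}{{{}}{{}}{}}{{}}S ⇒ {{}}{{{}}{{}}{}}{{}}{}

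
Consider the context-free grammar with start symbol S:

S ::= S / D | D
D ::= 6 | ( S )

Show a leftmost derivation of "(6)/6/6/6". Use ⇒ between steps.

S ⇒ S/D ⇒ S/D/D ⇒ S/D/D/D ⇒ D/D/D/D ⇒ (S)/D/D/D ⇒ (D)/D/D/D ⇒ (6)/D/D/D ⇒ (6)/6/D/D ⇒ (6)/6/6/D ⇒ (6)/6/6/6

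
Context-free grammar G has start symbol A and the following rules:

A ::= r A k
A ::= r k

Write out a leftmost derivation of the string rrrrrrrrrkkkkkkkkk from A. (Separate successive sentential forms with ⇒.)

A ⇒ rAk ⇒ rrAkk ⇒ rrrAkkk ⇒ rrrrAkkkk ⇒ rrrrrAkkkkk ⇒ rrrrrrAkkkkkk ⇒ rrrrrrrAkkkkkkk ⇒ rrrrrrrrAkkkkkkkk ⇒ rrrrrrrrrkkkkkkkkk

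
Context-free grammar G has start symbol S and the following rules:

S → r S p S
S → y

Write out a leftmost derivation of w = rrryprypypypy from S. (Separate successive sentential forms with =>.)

S => rSpS => rrSpSpS => rrrSpSpSpS => rrrypSpSpS => rrryprSpSpSpS => rrryprypSpSpS => rrryprypypSpS => rrryprypypypS => rrryprypypypy

S => rSpS   [S → r S p S]
rSpS => rrSpSpS   [S → r S p S]
rrSpSpS => rrrSpSpSpS   [S → r S p S]
rrrSpSpSpS => rrrypSpSpS   [S → y]
rrrypSpSpS => rrryprSpSpSpS   [S → r S p S]
rrryprSpSpSpS => rrryprypSpSpS   [S → y]
rrryprypSpSpS => rrryprypypSpS   [S → y]
rrryprypypSpS => rrryprypypypS   [S → y]
rrryprypypypS => rrryprypypypy   [S → y]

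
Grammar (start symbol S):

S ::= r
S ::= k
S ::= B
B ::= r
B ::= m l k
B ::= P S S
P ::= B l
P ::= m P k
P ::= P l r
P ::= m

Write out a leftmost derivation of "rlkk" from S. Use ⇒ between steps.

S⇒B⇒PSS⇒BlSS⇒rlSS⇒rlkS⇒rlkk

S ⇒ B   [S ::= B]
B ⇒ PSS   [B ::= P S S]
PSS ⇒ BlSS   [P ::= B l]
BlSS ⇒ rlSS   [B ::= r]
rlSS ⇒ rlkS   [S ::= k]
rlkS ⇒ rlkk   [S ::= k]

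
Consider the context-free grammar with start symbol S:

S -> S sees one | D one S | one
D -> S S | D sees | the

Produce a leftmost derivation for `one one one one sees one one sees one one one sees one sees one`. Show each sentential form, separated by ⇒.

S ⇒ D one S   [S -> D one S]
D one S ⇒ S S one S   [D -> S S]
S S one S ⇒ one S one S   [S -> one]
one S one S ⇒ one one one S   [S -> one]
one one one S ⇒ one one one S sees one   [S -> S sees one]
one one one S sees one ⇒ one one one S sees one sees one   [S -> S sees one]
one one one S sees one sees one ⇒ one one one D one S sees one sees one   [S -> D one S]
one one one D one S sees one sees one ⇒ one one one S S one S sees one sees one   [D -> S S]
one one one S S one S sees one sees one ⇒ one one one S sees one S one S sees one sees one   [S -> S sees one]
one one one S sees one S one S sees one sees one ⇒ one one one one sees one S one S sees one sees one   [S -> one]
one one one one sees one S one S sees one sees one ⇒ one one one one sees one S sees one one S sees one sees one   [S -> S sees one]
one one one one sees one S sees one one S sees one sees one ⇒ one one one one sees one one sees one one S sees one sees one   [S -> one]
one one one one sees one one sees one one S sees one sees one ⇒ one one one one sees one one sees one one one sees one sees one   [S -> one]

S ⇒ D one S ⇒ S S one S ⇒ one S one S ⇒ one one one S ⇒ one one one S sees one ⇒ one one one S sees one sees one ⇒ one one one D one S sees one sees one ⇒ one one one S S one S sees one sees one ⇒ one one one S sees one S one S sees one sees one ⇒ one one one one sees one S one S sees one sees one ⇒ one one one one sees one S sees one one S sees one sees one ⇒ one one one one sees one one sees one one S sees one sees one ⇒ one one one one sees one one sees one one one sees one sees one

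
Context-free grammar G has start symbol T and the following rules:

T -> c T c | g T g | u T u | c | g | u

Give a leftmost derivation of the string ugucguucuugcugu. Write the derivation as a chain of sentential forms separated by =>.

T => uTu   [T -> u T u]
uTu => ugTgu   [T -> g T g]
ugTgu => uguTugu   [T -> u T u]
uguTugu => ugucTcugu   [T -> c T c]
ugucTcugu => ugucgTgcugu   [T -> g T g]
ugucgTgcugu => ugucguTugcugu   [T -> u T u]
ugucguTugcugu => ugucguuTuugcugu   [T -> u T u]
ugucguuTuugcugu => ugucguucuugcugu   [T -> c]

T=>uTu=>ugTgu=>uguTugu=>ugucTcugu=>ugucgTgcugu=>ugucguTugcugu=>ugucguuTuugcugu=>ugucguucuugcugu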